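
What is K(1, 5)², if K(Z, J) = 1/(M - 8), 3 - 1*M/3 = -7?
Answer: 1/484 ≈ 0.0020661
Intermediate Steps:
M = 30 (M = 9 - 3*(-7) = 9 + 21 = 30)
K(Z, J) = 1/22 (K(Z, J) = 1/(30 - 8) = 1/22)
K(1, 5)² = (1/22)² = 1/484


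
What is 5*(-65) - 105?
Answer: -430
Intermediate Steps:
5*(-65) - 105 = -325 - 105 = -430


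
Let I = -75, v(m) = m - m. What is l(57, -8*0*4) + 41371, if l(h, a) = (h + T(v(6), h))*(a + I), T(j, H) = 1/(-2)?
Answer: 74267/2 ≈ 37134.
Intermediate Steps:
v(m) = 0
T(j, H) = -1/2
l(h, a) = (-75 + a)*(-1/2 + h) (l(h, a) = (h - 1/2)*(a - 75) = (-1/2 + h)*(-75 + a) = (-75 + a)*(-1/2 + h))
l(57, -8*0*4) + 41371 = (75/2 - 75*57 - (-8*0)*4/2 + (-8*0*4)*57) + 41371 = (75/2 - 4275 - (-2*0)*4/2 + (-2*0*4)*57) + 41371 = (75/2 - 4275 - 0*4 + (0*4)*57) + 41371 = (75/2 - 4275 - 1/2*0 + 0*57) + 41371 = (75/2 - 4275 + 0 + 0) + 41371 = -8475/2 + 41371 = 74267/2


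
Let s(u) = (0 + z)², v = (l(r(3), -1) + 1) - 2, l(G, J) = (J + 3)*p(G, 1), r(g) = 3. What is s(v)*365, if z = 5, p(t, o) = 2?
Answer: 9125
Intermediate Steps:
l(G, J) = 6 + 2*J (l(G, J) = (J + 3)*2 = (3 + J)*2 = 6 + 2*J)
v = 3 (v = ((6 + 2*(-1)) + 1) - 2 = ((6 - 2) + 1) - 2 = (4 + 1) - 2 = 5 - 2 = 3)
s(u) = 25 (s(u) = (0 + 5)² = 5² = 25)
s(v)*365 = 25*365 = 9125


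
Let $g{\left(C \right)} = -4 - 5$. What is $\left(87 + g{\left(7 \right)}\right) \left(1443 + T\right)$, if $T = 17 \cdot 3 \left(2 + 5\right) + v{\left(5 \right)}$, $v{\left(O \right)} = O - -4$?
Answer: $141102$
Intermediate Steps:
$v{\left(O \right)} = 4 + O$ ($v{\left(O \right)} = O + 4 = 4 + O$)
$g{\left(C \right)} = -9$ ($g{\left(C \right)} = -4 - 5 = -9$)
$T = 366$ ($T = 17 \cdot 3 \left(2 + 5\right) + \left(4 + 5\right) = 17 \cdot 3 \cdot 7 + 9 = 17 \cdot 21 + 9 = 357 + 9 = 366$)
$\left(87 + g{\left(7 \right)}\right) \left(1443 + T\right) = \left(87 - 9\right) \left(1443 + 366\right) = 78 \cdot 1809 = 141102$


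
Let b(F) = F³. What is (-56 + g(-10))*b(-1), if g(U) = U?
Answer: 66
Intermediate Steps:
(-56 + g(-10))*b(-1) = (-56 - 10)*(-1)³ = -66*(-1) = 66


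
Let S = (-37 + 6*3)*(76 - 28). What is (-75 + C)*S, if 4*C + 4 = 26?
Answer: 63384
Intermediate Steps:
C = 11/2 (C = -1 + (¼)*26 = -1 + 13/2 = 11/2 ≈ 5.5000)
S = -912 (S = (-37 + 18)*48 = -19*48 = -912)
(-75 + C)*S = (-75 + 11/2)*(-912) = -139/2*(-912) = 63384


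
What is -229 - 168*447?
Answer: -75325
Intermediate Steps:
-229 - 168*447 = -229 - 75096 = -75325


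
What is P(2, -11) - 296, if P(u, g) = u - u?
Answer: -296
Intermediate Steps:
P(u, g) = 0
P(2, -11) - 296 = 0 - 296 = -296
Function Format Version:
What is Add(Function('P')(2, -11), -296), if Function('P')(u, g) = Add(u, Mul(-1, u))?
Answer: -296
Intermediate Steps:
Function('P')(u, g) = 0
Add(Function('P')(2, -11), -296) = Add(0, -296) = -296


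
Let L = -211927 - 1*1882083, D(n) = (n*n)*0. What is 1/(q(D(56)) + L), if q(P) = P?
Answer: -1/2094010 ≈ -4.7755e-7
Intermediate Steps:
D(n) = 0 (D(n) = n²*0 = 0)
L = -2094010 (L = -211927 - 1882083 = -2094010)
1/(q(D(56)) + L) = 1/(0 - 2094010) = 1/(-2094010) = -1/2094010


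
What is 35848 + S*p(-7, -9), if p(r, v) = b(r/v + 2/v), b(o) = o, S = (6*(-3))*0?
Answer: 35848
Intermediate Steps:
S = 0 (S = -18*0 = 0)
p(r, v) = 2/v + r/v (p(r, v) = r/v + 2/v = 2/v + r/v)
35848 + S*p(-7, -9) = 35848 + 0*((2 - 7)/(-9)) = 35848 + 0*(-⅑*(-5)) = 35848 + 0*(5/9) = 35848 + 0 = 35848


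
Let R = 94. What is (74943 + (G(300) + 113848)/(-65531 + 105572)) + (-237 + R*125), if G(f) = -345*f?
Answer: 3461795044/40041 ≈ 86456.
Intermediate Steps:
(74943 + (G(300) + 113848)/(-65531 + 105572)) + (-237 + R*125) = (74943 + (-345*300 + 113848)/(-65531 + 105572)) + (-237 + 94*125) = (74943 + (-103500 + 113848)/40041) + (-237 + 11750) = (74943 + 10348*(1/40041)) + 11513 = (74943 + 10348/40041) + 11513 = 3000803011/40041 + 11513 = 3461795044/40041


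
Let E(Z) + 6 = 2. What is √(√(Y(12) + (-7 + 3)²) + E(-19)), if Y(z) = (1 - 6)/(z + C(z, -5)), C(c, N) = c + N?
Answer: √(-1444 + 19*√5681)/19 ≈ 0.18174*I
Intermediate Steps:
C(c, N) = N + c
E(Z) = -4 (E(Z) = -6 + 2 = -4)
Y(z) = -5/(-5 + 2*z) (Y(z) = (1 - 6)/(z + (-5 + z)) = -5/(-5 + 2*z))
√(√(Y(12) + (-7 + 3)²) + E(-19)) = √(√(-5/(-5 + 2*12) + (-7 + 3)²) - 4) = √(√(-5/(-5 + 24) + (-4)²) - 4) = √(√(-5/19 + 16) - 4) = √(√(299/19) - 4) = √(√5681/19 - 4) = √(-4 + √5681/19)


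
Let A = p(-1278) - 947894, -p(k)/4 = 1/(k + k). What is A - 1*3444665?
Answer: -2806845200/639 ≈ -4.3926e+6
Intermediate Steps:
p(k) = -2/k (p(k) = -4/(k + k) = -4*1/(2*k) = -2/k)
A = -605704265/639 (A = -2/(-1278) - 947894 = -2*(-1/1278) - 947894 = 1/639 - 947894 = -605704265/639 ≈ -9.4789e+5)
A - 1*3444665 = -605704265/639 - 1*3444665 = -605704265/639 - 3444665 = -2806845200/639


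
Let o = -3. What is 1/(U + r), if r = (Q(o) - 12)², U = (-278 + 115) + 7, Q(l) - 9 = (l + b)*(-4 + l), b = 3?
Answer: -1/147 ≈ -0.0068027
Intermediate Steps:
Q(l) = 9 + (-4 + l)*(3 + l) (Q(l) = 9 + (l + 3)*(-4 + l) = 9 + (3 + l)*(-4 + l) = 9 + (-4 + l)*(3 + l))
U = -156 (U = -163 + 7 = -156)
r = 9 (r = ((-3 + (-3)² - 1*(-3)) - 12)² = ((-3 + 9 + 3) - 12)² = (9 - 12)² = (-3)² = 9)
1/(U + r) = 1/(-156 + 9) = 1/(-147) = -1/147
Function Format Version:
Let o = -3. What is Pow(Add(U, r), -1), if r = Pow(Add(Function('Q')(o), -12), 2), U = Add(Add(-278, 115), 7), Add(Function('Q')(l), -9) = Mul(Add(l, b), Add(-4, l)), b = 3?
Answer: Rational(-1, 147) ≈ -0.0068027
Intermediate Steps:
Function('Q')(l) = Add(9, Mul(Add(-4, l), Add(3, l))) (Function('Q')(l) = Add(9, Mul(Add(l, 3), Add(-4, l))) = Add(9, Mul(Add(3, l), Add(-4, l))) = Add(9, Mul(Add(-4, l), Add(3, l))))
U = -156 (U = Add(-163, 7) = -156)
r = 9 (r = Pow(Add(Add(-3, Pow(-3, 2), Mul(-1, -3)), -12), 2) = Pow(Add(Add(-3, 9, 3), -12), 2) = Pow(Add(9, -12), 2) = Pow(-3, 2) = 9)
Pow(Add(U, r), -1) = Pow(Add(-156, 9), -1) = Pow(-147, -1) = Rational(-1, 147)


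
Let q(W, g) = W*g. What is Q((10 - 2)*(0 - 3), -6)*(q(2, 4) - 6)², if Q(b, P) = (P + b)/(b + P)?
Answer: 4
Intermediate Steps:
Q(b, P) = 1 (Q(b, P) = (P + b)/(P + b) = 1)
Q((10 - 2)*(0 - 3), -6)*(q(2, 4) - 6)² = 1*(2*4 - 6)² = 1*(8 - 6)² = 1*2² = 1*4 = 4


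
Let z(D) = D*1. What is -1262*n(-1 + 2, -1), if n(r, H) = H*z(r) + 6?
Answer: -6310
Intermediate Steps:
z(D) = D
n(r, H) = 6 + H*r (n(r, H) = H*r + 6 = 6 + H*r)
-1262*n(-1 + 2, -1) = -1262*(6 - (-1 + 2)) = -1262*(6 - 1*1) = -1262*(6 - 1) = -1262*5 = -6310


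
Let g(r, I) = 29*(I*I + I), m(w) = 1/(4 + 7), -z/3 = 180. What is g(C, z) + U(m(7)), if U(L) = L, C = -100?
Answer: 92848141/11 ≈ 8.4407e+6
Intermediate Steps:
z = -540 (z = -3*180 = -540)
m(w) = 1/11
g(r, I) = 29*I + 29*I² (g(r, I) = 29*(I² + I) = 29*(I + I²) = 29*I + 29*I²)
g(C, z) + U(m(7)) = 29*(-540)*(1 - 540) + 1/11 = 29*(-540)*(-539) + 1/11 = 8440740 + 1/11 = 92848141/11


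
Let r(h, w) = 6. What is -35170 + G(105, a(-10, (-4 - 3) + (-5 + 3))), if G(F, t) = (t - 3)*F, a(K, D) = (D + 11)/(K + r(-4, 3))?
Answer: -71075/2 ≈ -35538.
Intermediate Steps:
a(K, D) = (11 + D)/(6 + K) (a(K, D) = (D + 11)/(K + 6) = (11 + D)/(6 + K))
G(F, t) = F*(-3 + t) (G(F, t) = (-3 + t)*F = F*(-3 + t))
-35170 + G(105, a(-10, (-4 - 3) + (-5 + 3))) = -35170 + 105*(-3 + (11 + ((-4 - 3) + (-5 + 3)))/(6 - 10)) = -35170 + 105*(-3 + (11 + (-7 - 2))/(-4)) = -35170 + 105*(-3 - (11 - 9)/4) = -35170 + 105*(-3 - ¼*2) = -35170 + 105*(-3 - ½) = -35170 + 105*(-7/2) = -35170 - 735/2 = -71075/2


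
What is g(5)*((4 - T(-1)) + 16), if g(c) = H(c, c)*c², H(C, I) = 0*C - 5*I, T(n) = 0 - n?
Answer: -11875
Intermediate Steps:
T(n) = -n
H(C, I) = -5*I (H(C, I) = 0 - 5*I = -5*I)
g(c) = -5*c³ (g(c) = (-5*c)*c² = -5*c³)
g(5)*((4 - T(-1)) + 16) = (-5*5³)*((4 - (-1)*(-1)) + 16) = (-5*125)*((4 - 1*1) + 16) = -625*((4 - 1) + 16) = -625*(3 + 16) = -625*19 = -11875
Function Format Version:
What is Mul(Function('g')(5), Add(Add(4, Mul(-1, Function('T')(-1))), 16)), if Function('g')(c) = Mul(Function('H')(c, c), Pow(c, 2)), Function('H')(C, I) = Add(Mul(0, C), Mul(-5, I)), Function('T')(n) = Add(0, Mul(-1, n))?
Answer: -11875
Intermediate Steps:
Function('T')(n) = Mul(-1, n)
Function('H')(C, I) = Mul(-5, I) (Function('H')(C, I) = Add(0, Mul(-5, I)) = Mul(-5, I))
Function('g')(c) = Mul(-5, Pow(c, 3)) (Function('g')(c) = Mul(Mul(-5, c), Pow(c, 2)) = Mul(-5, Pow(c, 3)))
Mul(Function('g')(5), Add(Add(4, Mul(-1, Function('T')(-1))), 16)) = Mul(Mul(-5, Pow(5, 3)), Add(Add(4, Mul(-1, Mul(-1, -1))), 16)) = Mul(Mul(-5, 125), Add(Add(4, Mul(-1, 1)), 16)) = Mul(-625, Add(Add(4, -1), 16)) = Mul(-625, Add(3, 16)) = Mul(-625, 19) = -11875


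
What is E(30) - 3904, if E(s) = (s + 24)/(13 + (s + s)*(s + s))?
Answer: -14105098/3613 ≈ -3904.0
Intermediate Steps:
E(s) = (24 + s)/(13 + 4*s²) (E(s) = (24 + s)/(13 + (2*s)*(2*s)) = (24 + s)/(13 + 4*s²))
E(30) - 3904 = (24 + 30)/(13 + 4*30²) - 3904 = 54/(13 + 4*900) - 3904 = 54/(13 + 3600) - 3904 = 54/3613 - 3904 = -14105098/3613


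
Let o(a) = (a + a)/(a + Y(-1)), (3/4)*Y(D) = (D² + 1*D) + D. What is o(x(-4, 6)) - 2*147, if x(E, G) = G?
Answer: -2040/7 ≈ -291.43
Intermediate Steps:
Y(D) = 4*D²/3 + 8*D/3 (Y(D) = 4*((D² + 1*D) + D)/3 = 4*((D² + D) + D)/3 = 4*((D + D²) + D)/3 = 4*(D² + 2*D)/3 = 4*D²/3 + 8*D/3)
o(a) = 2*a/(-4/3 + a) (o(a) = (a + a)/(a + (4/3)*(-1)*(2 - 1)) = (2*a)/(a + (4/3)*(-1)*1) = (2*a)/(a - 4/3) = (2*a)/(-4/3 + a) = 2*a/(-4/3 + a))
o(x(-4, 6)) - 2*147 = 6*6/(-4 + 3*6) - 2*147 = 6*6/(-4 + 18) - 294 = 6*6/14 - 294 = 6*6*(1/14) - 294 = 18/7 - 294 = -2040/7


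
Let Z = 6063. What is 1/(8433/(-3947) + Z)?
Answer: 3947/23922228 ≈ 0.00016499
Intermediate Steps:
1/(8433/(-3947) + Z) = 1/(8433/(-3947) + 6063) = 1/(8433*(-1/3947) + 6063) = 1/(-8433/3947 + 6063) = 1/(23922228/3947) = 3947/23922228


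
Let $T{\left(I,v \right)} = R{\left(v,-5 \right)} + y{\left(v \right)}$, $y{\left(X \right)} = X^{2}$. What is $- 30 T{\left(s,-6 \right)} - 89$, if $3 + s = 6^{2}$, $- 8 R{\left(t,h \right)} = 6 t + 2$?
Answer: $- \frac{2593}{2} \approx -1296.5$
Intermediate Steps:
$R{\left(t,h \right)} = - \frac{1}{4} - \frac{3 t}{4}$ ($R{\left(t,h \right)} = - \frac{6 t + 2}{8} = - \frac{2 + 6 t}{8} = - \frac{1}{4} - \frac{3 t}{4}$)
$s = 33$ ($s = -3 + 6^{2} = -3 + 36 = 33$)
$T{\left(I,v \right)} = - \frac{1}{4} + v^{2} - \frac{3 v}{4}$ ($T{\left(I,v \right)} = \left(- \frac{1}{4} - \frac{3 v}{4}\right) + v^{2} = - \frac{1}{4} + v^{2} - \frac{3 v}{4}$)
$- 30 T{\left(s,-6 \right)} - 89 = - 30 \left(- \frac{1}{4} + \left(-6\right)^{2} - - \frac{9}{2}\right) - 89 = - 30 \left(- \frac{1}{4} + 36 + \frac{9}{2}\right) - 89 = \left(-30\right) \frac{161}{4} - 89 = - \frac{2415}{2} - 89 = - \frac{2593}{2}$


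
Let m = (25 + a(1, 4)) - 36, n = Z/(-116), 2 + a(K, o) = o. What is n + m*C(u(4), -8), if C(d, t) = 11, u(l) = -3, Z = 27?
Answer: -11511/116 ≈ -99.233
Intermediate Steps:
a(K, o) = -2 + o
n = -27/116 (n = 27/(-116) = 27*(-1/116) = -27/116 ≈ -0.23276)
m = -9 (m = (25 + (-2 + 4)) - 36 = (25 + 2) - 36 = 27 - 36 = -9)
n + m*C(u(4), -8) = -27/116 - 9*11 = -27/116 - 99 = -11511/116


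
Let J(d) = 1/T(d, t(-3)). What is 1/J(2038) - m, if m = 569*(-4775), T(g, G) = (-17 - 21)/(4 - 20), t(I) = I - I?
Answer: 21735819/8 ≈ 2.7170e+6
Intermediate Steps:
t(I) = 0
T(g, G) = 19/8 (T(g, G) = -38/(-16) = -38*(-1/16) = 19/8)
J(d) = 8/19 (J(d) = 1/(19/8) = 8/19)
m = -2716975
1/J(2038) - m = 1/(8/19) - 1*(-2716975) = 19/8 + 2716975 = 21735819/8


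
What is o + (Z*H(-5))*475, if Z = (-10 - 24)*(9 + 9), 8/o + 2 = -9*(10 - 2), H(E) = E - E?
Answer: -4/37 ≈ -0.10811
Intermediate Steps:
H(E) = 0
o = -4/37 (o = 8/(-2 - 9*(10 - 2)) = 8/(-2 - 9*8) = 8/(-2 - 72) = 8/(-74) = 8*(-1/74) = -4/37 ≈ -0.10811)
Z = -612 (Z = -34*18 = -612)
o + (Z*H(-5))*475 = -4/37 - 612*0*475 = -4/37 + 0*475 = -4/37 + 0 = -4/37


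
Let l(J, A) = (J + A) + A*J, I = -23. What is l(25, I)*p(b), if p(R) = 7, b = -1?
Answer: -4011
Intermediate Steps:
l(J, A) = A + J + A*J (l(J, A) = (A + J) + A*J = A + J + A*J)
l(25, I)*p(b) = (-23 + 25 - 23*25)*7 = (-23 + 25 - 575)*7 = -573*7 = -4011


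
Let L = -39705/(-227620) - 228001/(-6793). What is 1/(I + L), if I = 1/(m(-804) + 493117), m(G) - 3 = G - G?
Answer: 38123665904960/1286237116968493 ≈ 0.029640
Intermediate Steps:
m(G) = 3 (m(G) = 3 + (G - G) = 3 + 0 = 3)
I = 1/493120 (I = 1/(3 + 493117) = 1/493120 ≈ 2.0279e-6)
L = 10433460737/309244532 (L = -39705*(-1/227620) - 228001*(-1/6793) = 7941/45524 + 228001/6793 = 10433460737/309244532 ≈ 33.739)
1/(I + L) = 1/(1/493120 + 10433460737/309244532) = 1/(1286237116968493/38123665904960) = 38123665904960/1286237116968493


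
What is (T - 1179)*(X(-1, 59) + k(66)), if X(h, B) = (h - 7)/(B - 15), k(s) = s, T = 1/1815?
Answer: -1549276016/19965 ≈ -77600.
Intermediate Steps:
T = 1/1815 ≈ 0.00055096
X(h, B) = (-7 + h)/(-15 + B)
(T - 1179)*(X(-1, 59) + k(66)) = (1/1815 - 1179)*((-7 - 1)/(-15 + 59) + 66) = -2139884*(-8/44 + 66)/1815 = -2139884*((1/44)*(-8) + 66)/1815 = -2139884*(-2/11 + 66)/1815 = -2139884/1815*724/11 = -1549276016/19965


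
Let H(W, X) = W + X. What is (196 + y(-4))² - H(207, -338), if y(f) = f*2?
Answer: 35475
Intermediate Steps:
y(f) = 2*f
(196 + y(-4))² - H(207, -338) = (196 + 2*(-4))² - (207 - 338) = (196 - 8)² - 1*(-131) = 188² + 131 = 35344 + 131 = 35475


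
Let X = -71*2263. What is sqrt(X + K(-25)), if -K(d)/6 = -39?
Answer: I*sqrt(160439) ≈ 400.55*I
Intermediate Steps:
K(d) = 234 (K(d) = -6*(-39) = 234)
X = -160673
sqrt(X + K(-25)) = sqrt(-160673 + 234) = sqrt(-160439) = I*sqrt(160439)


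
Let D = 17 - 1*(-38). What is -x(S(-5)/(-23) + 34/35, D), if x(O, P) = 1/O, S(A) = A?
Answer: -805/957 ≈ -0.84117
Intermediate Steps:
D = 55 (D = 17 + 38 = 55)
x(O, P) = 1/O
-x(S(-5)/(-23) + 34/35, D) = -1/(-5/(-23) + 34/35) = -1/(-5*(-1/23) + 34*(1/35)) = -1/(5/23 + 34/35) = -1/957/805 = -1*805/957 = -805/957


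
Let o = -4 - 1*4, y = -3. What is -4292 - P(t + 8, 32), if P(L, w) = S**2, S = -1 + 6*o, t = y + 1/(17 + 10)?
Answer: -6693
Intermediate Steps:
o = -8 (o = -4 - 4 = -8)
t = -80/27 (t = -3 + 1/(17 + 10) = -3 + 1/27 = -80/27 ≈ -2.9630)
S = -49 (S = -1 + 6*(-8) = -1 - 48 = -49)
P(L, w) = 2401 (P(L, w) = (-49)**2 = 2401)
-4292 - P(t + 8, 32) = -4292 - 1*2401 = -4292 - 2401 = -6693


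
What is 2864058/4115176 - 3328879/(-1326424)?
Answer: 2187234779537/682308526328 ≈ 3.2056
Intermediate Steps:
2864058/4115176 - 3328879/(-1326424) = 2864058*(1/4115176) - 3328879*(-1/1326424) = 1432029/2057588 + 3328879/1326424 = 2187234779537/682308526328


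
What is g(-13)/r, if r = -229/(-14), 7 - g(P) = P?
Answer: 280/229 ≈ 1.2227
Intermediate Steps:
g(P) = 7 - P
r = 229/14 (r = -229*(-1/14) = 229/14 ≈ 16.357)
g(-13)/r = (7 - 1*(-13))/(229/14) = (7 + 13)*(14/229) = 20*(14/229) = 280/229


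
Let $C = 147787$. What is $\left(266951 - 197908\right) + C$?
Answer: $216830$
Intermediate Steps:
$\left(266951 - 197908\right) + C = \left(266951 - 197908\right) + 147787 = 69043 + 147787 = 216830$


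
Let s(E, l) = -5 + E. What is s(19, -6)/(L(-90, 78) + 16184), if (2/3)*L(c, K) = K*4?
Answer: 7/8326 ≈ 0.00084074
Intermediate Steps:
L(c, K) = 6*K (L(c, K) = 3*(K*4)/2 = 3*(4*K)/2 = 6*K)
s(19, -6)/(L(-90, 78) + 16184) = (-5 + 19)/(6*78 + 16184) = 14/(468 + 16184) = 14/16652 = (1/16652)*14 = 7/8326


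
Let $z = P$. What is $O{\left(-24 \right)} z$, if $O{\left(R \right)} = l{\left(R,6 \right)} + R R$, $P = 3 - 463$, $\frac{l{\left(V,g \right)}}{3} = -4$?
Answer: $-259440$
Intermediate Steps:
$l{\left(V,g \right)} = -12$ ($l{\left(V,g \right)} = 3 \left(-4\right) = -12$)
$P = -460$ ($P = 3 - 463 = -460$)
$z = -460$
$O{\left(R \right)} = -12 + R^{2}$ ($O{\left(R \right)} = -12 + R R = -12 + R^{2}$)
$O{\left(-24 \right)} z = \left(-12 + \left(-24\right)^{2}\right) \left(-460\right) = \left(-12 + 576\right) \left(-460\right) = 564 \left(-460\right) = -259440$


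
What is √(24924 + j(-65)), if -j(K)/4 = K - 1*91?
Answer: 2*√6387 ≈ 159.84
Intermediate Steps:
j(K) = 364 - 4*K (j(K) = -4*(K - 1*91) = -4*(K - 91) = -4*(-91 + K) = 364 - 4*K)
√(24924 + j(-65)) = √(24924 + (364 - 4*(-65))) = √(24924 + (364 + 260)) = √(24924 + 624) = √25548 = 2*√6387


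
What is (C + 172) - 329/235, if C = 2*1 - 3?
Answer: 848/5 ≈ 169.60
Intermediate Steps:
C = -1 (C = 2 - 3 = -1)
(C + 172) - 329/235 = (-1 + 172) - 329/235 = 171 - 329*1/235 = 171 - 7/5 = 848/5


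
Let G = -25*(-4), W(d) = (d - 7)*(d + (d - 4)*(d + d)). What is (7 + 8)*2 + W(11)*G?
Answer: 66030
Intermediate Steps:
W(d) = (-7 + d)*(d + 2*d*(-4 + d)) (W(d) = (-7 + d)*(d + (-4 + d)*(2*d)) = (-7 + d)*(d + 2*d*(-4 + d)))
G = 100
(7 + 8)*2 + W(11)*G = (7 + 8)*2 + (11*(49 - 21*11 + 2*11²))*100 = 15*2 + (11*(49 - 231 + 2*121))*100 = 30 + (11*(49 - 231 + 242))*100 = 30 + (11*60)*100 = 30 + 660*100 = 30 + 66000 = 66030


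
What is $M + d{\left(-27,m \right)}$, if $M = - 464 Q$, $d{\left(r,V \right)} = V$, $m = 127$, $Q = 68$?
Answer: $-31425$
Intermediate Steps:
$M = -31552$ ($M = \left(-464\right) 68 = -31552$)
$M + d{\left(-27,m \right)} = -31552 + 127 = -31425$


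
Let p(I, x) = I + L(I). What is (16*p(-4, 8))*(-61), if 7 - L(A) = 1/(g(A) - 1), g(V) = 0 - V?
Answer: -7808/3 ≈ -2602.7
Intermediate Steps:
g(V) = -V
L(A) = 7 - 1/(-1 - A) (L(A) = 7 - 1/(-A - 1) = 7 - 1/(-1 - A))
p(I, x) = I + (8 + 7*I)/(1 + I)
(16*p(-4, 8))*(-61) = (16*((8 + (-4)**2 + 8*(-4))/(1 - 4)))*(-61) = (16*((8 + 16 - 32)/(-3)))*(-61) = (16*(-1/3*(-8)))*(-61) = (16*(8/3))*(-61) = (128/3)*(-61) = -7808/3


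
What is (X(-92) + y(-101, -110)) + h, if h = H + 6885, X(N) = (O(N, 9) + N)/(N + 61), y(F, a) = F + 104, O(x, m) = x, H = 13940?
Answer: 645852/31 ≈ 20834.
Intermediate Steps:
y(F, a) = 104 + F
X(N) = 2*N/(61 + N) (X(N) = (N + N)/(N + 61) = (2*N)/(61 + N) = 2*N/(61 + N))
h = 20825 (h = 13940 + 6885 = 20825)
(X(-92) + y(-101, -110)) + h = (2*(-92)/(61 - 92) + (104 - 101)) + 20825 = (2*(-92)/(-31) + 3) + 20825 = (2*(-92)*(-1/31) + 3) + 20825 = (184/31 + 3) + 20825 = 277/31 + 20825 = 645852/31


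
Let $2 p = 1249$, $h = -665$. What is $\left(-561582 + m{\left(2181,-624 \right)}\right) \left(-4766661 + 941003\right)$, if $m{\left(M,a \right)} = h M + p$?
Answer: $7694632012705$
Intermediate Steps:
$p = \frac{1249}{2}$ ($p = \frac{1}{2} \cdot 1249 = \frac{1249}{2} \approx 624.5$)
$m{\left(M,a \right)} = \frac{1249}{2} - 665 M$ ($m{\left(M,a \right)} = - 665 M + \frac{1249}{2} = \frac{1249}{2} - 665 M$)
$\left(-561582 + m{\left(2181,-624 \right)}\right) \left(-4766661 + 941003\right) = \left(-561582 + \left(\frac{1249}{2} - 1450365\right)\right) \left(-4766661 + 941003\right) = \left(-561582 + \left(\frac{1249}{2} - 1450365\right)\right) \left(-3825658\right) = \left(-561582 - \frac{2899481}{2}\right) \left(-3825658\right) = \left(- \frac{4022645}{2}\right) \left(-3825658\right) = 7694632012705$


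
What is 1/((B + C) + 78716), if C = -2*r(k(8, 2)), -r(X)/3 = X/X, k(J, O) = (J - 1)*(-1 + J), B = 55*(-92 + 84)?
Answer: 1/78282 ≈ 1.2774e-5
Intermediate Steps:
B = -440 (B = 55*(-8) = -440)
k(J, O) = (-1 + J)² (k(J, O) = (-1 + J)*(-1 + J) = (-1 + J)²)
r(X) = -3 (r(X) = -3*X/X = -3*1 = -3)
C = 6 (C = -2*(-3) = 6)
1/((B + C) + 78716) = 1/((-440 + 6) + 78716) = 1/(-434 + 78716) = 1/78282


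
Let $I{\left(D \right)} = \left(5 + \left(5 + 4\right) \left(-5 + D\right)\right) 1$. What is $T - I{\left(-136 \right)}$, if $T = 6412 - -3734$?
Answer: $11410$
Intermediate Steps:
$I{\left(D \right)} = -40 + 9 D$ ($I{\left(D \right)} = \left(5 + 9 \left(-5 + D\right)\right) 1 = \left(5 + \left(-45 + 9 D\right)\right) 1 = \left(-40 + 9 D\right) 1 = -40 + 9 D$)
$T = 10146$ ($T = 6412 + 3734 = 10146$)
$T - I{\left(-136 \right)} = 10146 - \left(-40 + 9 \left(-136\right)\right) = 10146 - \left(-40 - 1224\right) = 10146 - -1264 = 10146 + 1264 = 11410$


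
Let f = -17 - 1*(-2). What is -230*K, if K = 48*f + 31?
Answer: 158470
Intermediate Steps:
f = -15 (f = -17 + 2 = -15)
K = -689 (K = 48*(-15) + 31 = -720 + 31 = -689)
-230*K = -230*(-689) = 158470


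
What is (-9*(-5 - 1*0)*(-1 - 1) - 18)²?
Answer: 11664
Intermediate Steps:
(-9*(-5 - 1*0)*(-1 - 1) - 18)² = (-9*(-5 + 0)*(-2) - 18)² = (-(-45)*(-2) - 18)² = (-9*10 - 18)² = (-90 - 18)² = (-108)² = 11664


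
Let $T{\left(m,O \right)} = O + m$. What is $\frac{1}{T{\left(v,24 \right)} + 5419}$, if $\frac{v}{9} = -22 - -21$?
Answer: $\frac{1}{5434} \approx 0.00018403$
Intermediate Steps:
$v = -9$ ($v = 9 \left(-22 - -21\right) = 9 \left(-22 + 21\right) = 9 \left(-1\right) = -9$)
$\frac{1}{T{\left(v,24 \right)} + 5419} = \frac{1}{\left(24 - 9\right) + 5419} = \frac{1}{15 + 5419} = \frac{1}{5434}$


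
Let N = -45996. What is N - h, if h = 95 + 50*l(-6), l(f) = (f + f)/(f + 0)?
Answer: -46191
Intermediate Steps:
l(f) = 2 (l(f) = (2*f)/f = 2)
h = 195 (h = 95 + 50*2 = 95 + 100 = 195)
N - h = -45996 - 1*195 = -45996 - 195 = -46191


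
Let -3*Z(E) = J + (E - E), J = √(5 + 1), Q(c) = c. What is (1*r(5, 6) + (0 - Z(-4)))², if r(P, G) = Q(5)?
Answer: (15 + √6)²/9 ≈ 33.832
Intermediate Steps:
J = √6 ≈ 2.4495
r(P, G) = 5
Z(E) = -√6/3 (Z(E) = -(√6 + (E - E))/3 = -(√6 + 0)/3 = -√6/3)
(1*r(5, 6) + (0 - Z(-4)))² = (1*5 + (0 - (-1)*√6/3))² = (5 + (0 + √6/3))² = (5 + √6/3)²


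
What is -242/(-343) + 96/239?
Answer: 90766/81977 ≈ 1.1072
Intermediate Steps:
-242/(-343) + 96/239 = -242*(-1/343) + 96*(1/239) = 242/343 + 96/239 = 90766/81977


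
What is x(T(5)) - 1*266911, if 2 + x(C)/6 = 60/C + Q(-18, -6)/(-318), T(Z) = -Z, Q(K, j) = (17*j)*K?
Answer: -14152571/53 ≈ -2.6703e+5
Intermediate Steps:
Q(K, j) = 17*K*j
x(C) = -2472/53 + 360/C (x(C) = -12 + 6*(60/C + (17*(-18)*(-6))/(-318)) = -12 + 6*(60/C + 1836*(-1/318)) = -12 + 6*(60/C - 306/53) = -12 + 6*(-306/53 + 60/C) = -12 + (-1836/53 + 360/C) = -2472/53 + 360/C)
x(T(5)) - 1*266911 = (-2472/53 + 360/((-1*5))) - 1*266911 = (-2472/53 + 360/(-5)) - 266911 = (-2472/53 + 360*(-⅕)) - 266911 = (-2472/53 - 72) - 266911 = -6288/53 - 266911 = -14152571/53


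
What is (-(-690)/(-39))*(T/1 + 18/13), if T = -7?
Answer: 16790/169 ≈ 99.349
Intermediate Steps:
(-(-690)/(-39))*(T/1 + 18/13) = (-(-690)/(-39))*(-7/1 + 18/13) = (-(-690)*(-1)/39)*(-7*1 + 18*(1/13)) = (-30*23/39)*(-7 + 18/13) = -230/13*(-73/13) = 16790/169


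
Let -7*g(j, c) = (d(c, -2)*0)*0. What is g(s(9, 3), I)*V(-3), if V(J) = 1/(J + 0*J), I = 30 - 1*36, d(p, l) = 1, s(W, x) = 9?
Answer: 0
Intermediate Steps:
I = -6 (I = 30 - 36 = -6)
V(J) = 1/J (V(J) = 1/(J + 0) = 1/J)
g(j, c) = 0 (g(j, c) = -1*0*0/7 = -0*0 = -⅐*0 = 0)
g(s(9, 3), I)*V(-3) = 0/(-3) = 0*(-⅓) = 0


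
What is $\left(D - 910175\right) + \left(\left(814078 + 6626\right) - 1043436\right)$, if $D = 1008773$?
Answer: $-124134$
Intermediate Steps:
$\left(D - 910175\right) + \left(\left(814078 + 6626\right) - 1043436\right) = \left(1008773 - 910175\right) + \left(\left(814078 + 6626\right) - 1043436\right) = 98598 + \left(820704 - 1043436\right) = 98598 - 222732 = -124134$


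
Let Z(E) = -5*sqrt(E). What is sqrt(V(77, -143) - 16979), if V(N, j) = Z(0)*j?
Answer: I*sqrt(16979) ≈ 130.3*I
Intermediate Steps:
V(N, j) = 0 (V(N, j) = (-5*sqrt(0))*j = (-5*0)*j = 0*j = 0)
sqrt(V(77, -143) - 16979) = sqrt(0 - 16979) = sqrt(-16979) = I*sqrt(16979)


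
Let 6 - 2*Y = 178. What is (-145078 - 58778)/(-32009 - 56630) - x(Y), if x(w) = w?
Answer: 57130/647 ≈ 88.300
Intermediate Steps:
Y = -86 (Y = 3 - ½*178 = 3 - 89 = -86)
(-145078 - 58778)/(-32009 - 56630) - x(Y) = (-145078 - 58778)/(-32009 - 56630) - 1*(-86) = -203856/(-88639) + 86 = -203856*(-1/88639) + 86 = 1488/647 + 86 = 57130/647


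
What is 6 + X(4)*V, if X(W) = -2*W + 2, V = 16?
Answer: -90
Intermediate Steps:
X(W) = 2 - 2*W
6 + X(4)*V = 6 + (2 - 2*4)*16 = 6 + (2 - 8)*16 = 6 - 6*16 = 6 - 96 = -90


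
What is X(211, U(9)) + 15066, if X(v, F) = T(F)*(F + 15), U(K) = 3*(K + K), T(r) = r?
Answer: 18792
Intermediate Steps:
U(K) = 6*K (U(K) = 3*(2*K) = 6*K)
X(v, F) = F*(15 + F) (X(v, F) = F*(F + 15) = F*(15 + F))
X(211, U(9)) + 15066 = (6*9)*(15 + 6*9) + 15066 = 54*(15 + 54) + 15066 = 54*69 + 15066 = 3726 + 15066 = 18792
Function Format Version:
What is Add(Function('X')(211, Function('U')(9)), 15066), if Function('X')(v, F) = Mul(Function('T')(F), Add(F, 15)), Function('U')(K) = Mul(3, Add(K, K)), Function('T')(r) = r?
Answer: 18792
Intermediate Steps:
Function('U')(K) = Mul(6, K) (Function('U')(K) = Mul(3, Mul(2, K)) = Mul(6, K))
Function('X')(v, F) = Mul(F, Add(15, F)) (Function('X')(v, F) = Mul(F, Add(F, 15)) = Mul(F, Add(15, F)))
Add(Function('X')(211, Function('U')(9)), 15066) = Add(Mul(Mul(6, 9), Add(15, Mul(6, 9))), 15066) = Add(Mul(54, Add(15, 54)), 15066) = Add(Mul(54, 69), 15066) = Add(3726, 15066) = 18792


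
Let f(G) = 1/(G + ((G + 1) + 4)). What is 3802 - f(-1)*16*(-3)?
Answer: 3818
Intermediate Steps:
f(G) = 1/(5 + 2*G) (f(G) = 1/(G + ((1 + G) + 4)) = 1/(G + (5 + G)) = 1/(5 + 2*G))
3802 - f(-1)*16*(-3) = 3802 - 16/(5 + 2*(-1))*(-3) = 3802 - 16/(5 - 2)*(-3) = 3802 - 16/3*(-3) = 3802 - (⅓)*16*(-3) = 3802 - 16*(-3)/3 = 3802 - 1*(-16) = 3802 + 16 = 3818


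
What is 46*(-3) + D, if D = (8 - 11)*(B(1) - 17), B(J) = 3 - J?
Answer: -93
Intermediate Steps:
D = 45 (D = (8 - 11)*((3 - 1*1) - 17) = -3*((3 - 1) - 17) = -3*(2 - 17) = -3*(-15) = 45)
46*(-3) + D = 46*(-3) + 45 = -138 + 45 = -93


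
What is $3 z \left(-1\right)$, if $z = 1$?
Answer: $-3$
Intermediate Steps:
$3 z \left(-1\right) = 3 \cdot 1 \left(-1\right) = 3 \left(-1\right) = -3$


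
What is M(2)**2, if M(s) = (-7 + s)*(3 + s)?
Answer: 625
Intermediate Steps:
M(2)**2 = (-21 + 2**2 - 4*2)**2 = (-21 + 4 - 8)**2 = (-25)**2 = 625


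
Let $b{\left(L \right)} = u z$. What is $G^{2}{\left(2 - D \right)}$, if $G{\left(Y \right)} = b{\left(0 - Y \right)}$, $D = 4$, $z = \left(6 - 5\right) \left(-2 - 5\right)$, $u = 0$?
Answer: $0$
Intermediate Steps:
$z = -7$ ($z = 1 \left(-7\right) = -7$)
$b{\left(L \right)} = 0$ ($b{\left(L \right)} = 0 \left(-7\right) = 0$)
$G{\left(Y \right)} = 0$
$G^{2}{\left(2 - D \right)} = 0^{2} = 0$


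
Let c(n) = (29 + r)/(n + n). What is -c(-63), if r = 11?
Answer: 20/63 ≈ 0.31746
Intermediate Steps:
c(n) = 20/n (c(n) = (29 + 11)/(n + n) = 40/((2*n)) = 40*(1/(2*n)) = 20/n)
-c(-63) = -20/(-63) = -20*(-1)/63 = -1*(-20/63) = 20/63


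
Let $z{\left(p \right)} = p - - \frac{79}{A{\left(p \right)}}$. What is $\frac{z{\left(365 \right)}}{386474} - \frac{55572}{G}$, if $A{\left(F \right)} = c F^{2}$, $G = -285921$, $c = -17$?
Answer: $\frac{8146384631592661}{41710916842352175} \approx 0.19531$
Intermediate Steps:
$A{\left(F \right)} = - 17 F^{2}$
$z{\left(p \right)} = p - \frac{79}{17 p^{2}}$ ($z{\left(p \right)} = p - - \frac{79}{\left(-17\right) p^{2}} = p - - 79 \left(- \frac{1}{17 p^{2}}\right) = p - \frac{79}{17 p^{2}}$)
$\frac{z{\left(365 \right)}}{386474} - \frac{55572}{G} = \frac{365 - \frac{79}{17 \cdot 133225}}{386474} - \frac{55572}{-285921} = \left(365 - \frac{79}{2264825}\right) \frac{1}{386474} - - \frac{18524}{95307} = \left(365 - \frac{79}{2264825}\right) \frac{1}{386474} + \frac{18524}{95307} = \frac{826661046}{2264825} \cdot \frac{1}{386474} + \frac{18524}{95307} = \frac{413330523}{437647988525} + \frac{18524}{95307} = \frac{8146384631592661}{41710916842352175}$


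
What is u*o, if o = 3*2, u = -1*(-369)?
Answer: 2214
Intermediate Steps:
u = 369
o = 6
u*o = 369*6 = 2214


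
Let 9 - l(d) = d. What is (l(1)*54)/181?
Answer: 432/181 ≈ 2.3867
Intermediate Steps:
l(d) = 9 - d
(l(1)*54)/181 = ((9 - 1*1)*54)/181 = ((9 - 1)*54)/181 = (8*54)/181 = (1/181)*432 = 432/181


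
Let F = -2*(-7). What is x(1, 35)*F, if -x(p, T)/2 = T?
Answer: -980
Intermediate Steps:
x(p, T) = -2*T
F = 14
x(1, 35)*F = -2*35*14 = -70*14 = -980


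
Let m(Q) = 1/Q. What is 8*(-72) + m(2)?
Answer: -1151/2 ≈ -575.50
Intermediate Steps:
8*(-72) + m(2) = 8*(-72) + 1/2 = -576 + 1/2 = -1151/2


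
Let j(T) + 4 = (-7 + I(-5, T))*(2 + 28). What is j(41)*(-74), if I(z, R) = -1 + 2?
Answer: 13616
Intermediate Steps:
I(z, R) = 1
j(T) = -184 (j(T) = -4 + (-7 + 1)*(2 + 28) = -4 - 6*30 = -4 - 180 = -184)
j(41)*(-74) = -184*(-74) = 13616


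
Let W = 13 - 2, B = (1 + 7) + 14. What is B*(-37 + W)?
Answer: -572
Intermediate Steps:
B = 22 (B = 8 + 14 = 22)
W = 11
B*(-37 + W) = 22*(-37 + 11) = 22*(-26) = -572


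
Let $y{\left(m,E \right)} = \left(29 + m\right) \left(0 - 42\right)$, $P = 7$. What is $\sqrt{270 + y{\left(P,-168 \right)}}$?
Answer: $3 i \sqrt{138} \approx 35.242 i$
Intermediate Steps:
$y{\left(m,E \right)} = -1218 - 42 m$ ($y{\left(m,E \right)} = \left(29 + m\right) \left(-42\right) = -1218 - 42 m$)
$\sqrt{270 + y{\left(P,-168 \right)}} = \sqrt{270 - 1512} = \sqrt{-1242} = 3 i \sqrt{138}$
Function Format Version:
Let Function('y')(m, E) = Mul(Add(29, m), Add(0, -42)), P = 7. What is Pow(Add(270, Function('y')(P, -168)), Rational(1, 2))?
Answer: Mul(3, I, Pow(138, Rational(1, 2))) ≈ Mul(35.242, I)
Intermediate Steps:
Function('y')(m, E) = Add(-1218, Mul(-42, m)) (Function('y')(m, E) = Mul(Add(29, m), -42) = Add(-1218, Mul(-42, m)))
Pow(Add(270, Function('y')(P, -168)), Rational(1, 2)) = Pow(Add(270, Add(-1218, Mul(-42, 7))), Rational(1, 2)) = Pow(Add(270, Add(-1218, -294)), Rational(1, 2)) = Pow(Add(270, -1512), Rational(1, 2)) = Pow(-1242, Rational(1, 2)) = Mul(3, I, Pow(138, Rational(1, 2)))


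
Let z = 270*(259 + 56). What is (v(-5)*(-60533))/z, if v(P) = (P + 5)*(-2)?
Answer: 0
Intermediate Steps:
v(P) = -10 - 2*P (v(P) = (5 + P)*(-2) = -10 - 2*P)
z = 85050 (z = 270*315 = 85050)
(v(-5)*(-60533))/z = ((-10 - 2*(-5))*(-60533))/85050 = ((-10 + 10)*(-60533))*(1/85050) = (0*(-60533))*(1/85050) = 0*(1/85050) = 0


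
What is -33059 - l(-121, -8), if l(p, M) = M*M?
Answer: -33123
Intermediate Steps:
l(p, M) = M²
-33059 - l(-121, -8) = -33059 - 1*(-8)² = -33059 - 1*64 = -33059 - 64 = -33123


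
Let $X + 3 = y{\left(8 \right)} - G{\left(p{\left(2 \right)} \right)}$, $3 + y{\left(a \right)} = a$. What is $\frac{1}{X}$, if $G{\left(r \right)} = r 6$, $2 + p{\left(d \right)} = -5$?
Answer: $\frac{1}{44} \approx 0.022727$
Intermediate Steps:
$y{\left(a \right)} = -3 + a$
$p{\left(d \right)} = -7$ ($p{\left(d \right)} = -2 - 5 = -7$)
$G{\left(r \right)} = 6 r$
$X = 44$ ($X = -3 + \left(\left(-3 + 8\right) - 6 \left(-7\right)\right) = -3 + \left(5 - -42\right) = -3 + \left(5 + 42\right) = -3 + 47 = 44$)
$\frac{1}{X} = \frac{1}{44}$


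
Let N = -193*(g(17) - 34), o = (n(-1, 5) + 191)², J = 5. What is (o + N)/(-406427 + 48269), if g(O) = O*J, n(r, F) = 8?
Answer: -14879/179079 ≈ -0.083086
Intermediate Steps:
g(O) = 5*O (g(O) = O*5 = 5*O)
o = 39601 (o = (8 + 191)² = 199² = 39601)
N = -9843 (N = -193*(5*17 - 34) = -193*(85 - 34) = -193*51 = -9843)
(o + N)/(-406427 + 48269) = (39601 - 9843)/(-406427 + 48269) = 29758/(-358158) = 29758*(-1/358158) = -14879/179079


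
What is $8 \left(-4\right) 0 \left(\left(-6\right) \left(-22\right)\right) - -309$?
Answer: $309$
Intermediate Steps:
$8 \left(-4\right) 0 \left(\left(-6\right) \left(-22\right)\right) - -309 = \left(-32\right) 0 \cdot 132 + 309 = 0 \cdot 132 + 309 = 0 + 309 = 309$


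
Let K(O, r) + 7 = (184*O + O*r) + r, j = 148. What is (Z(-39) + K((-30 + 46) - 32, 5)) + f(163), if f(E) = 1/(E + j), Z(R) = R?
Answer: -953214/311 ≈ -3065.0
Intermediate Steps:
f(E) = 1/(148 + E) (f(E) = 1/(E + 148) = 1/(148 + E))
K(O, r) = -7 + r + 184*O + O*r (K(O, r) = -7 + ((184*O + O*r) + r) = -7 + (r + 184*O + O*r) = -7 + r + 184*O + O*r)
(Z(-39) + K((-30 + 46) - 32, 5)) + f(163) = (-39 + (-7 + 5 + 184*((-30 + 46) - 32) + ((-30 + 46) - 32)*5)) + 1/(148 + 163) = (-39 + (-7 + 5 + 184*(16 - 32) + (16 - 32)*5)) + 1/311 = (-39 + (-7 + 5 + 184*(-16) - 16*5)) + 1/311 = (-39 + (-7 + 5 - 2944 - 80)) + 1/311 = (-39 - 3026) + 1/311 = -3065 + 1/311 = -953214/311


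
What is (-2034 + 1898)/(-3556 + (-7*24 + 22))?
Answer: 68/1851 ≈ 0.036737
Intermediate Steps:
(-2034 + 1898)/(-3556 + (-7*24 + 22)) = -136/(-3556 + (-168 + 22)) = -136/(-3556 - 146) = -136/(-3702) = -136*(-1/3702) = 68/1851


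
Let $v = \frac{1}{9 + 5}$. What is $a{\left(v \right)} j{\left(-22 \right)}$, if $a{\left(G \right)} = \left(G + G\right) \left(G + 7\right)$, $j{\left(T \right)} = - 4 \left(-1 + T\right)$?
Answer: $\frac{4554}{49} \approx 92.939$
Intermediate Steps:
$j{\left(T \right)} = 4 - 4 T$
$v = \frac{1}{14} \approx 0.071429$
$a{\left(G \right)} = 2 G \left(7 + G\right)$
$a{\left(v \right)} j{\left(-22 \right)} = 2 \cdot \frac{1}{14} \left(7 + \frac{1}{14}\right) \left(4 - -88\right) = 2 \cdot \frac{1}{14} \cdot \frac{99}{14} \left(4 + 88\right) = \frac{99}{98} \cdot 92 = \frac{4554}{49}$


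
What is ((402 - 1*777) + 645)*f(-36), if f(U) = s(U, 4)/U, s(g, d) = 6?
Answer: -45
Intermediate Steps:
f(U) = 6/U
((402 - 1*777) + 645)*f(-36) = ((402 - 1*777) + 645)*(6/(-36)) = ((402 - 777) + 645)*(6*(-1/36)) = (-375 + 645)*(-⅙) = 270*(-⅙) = -45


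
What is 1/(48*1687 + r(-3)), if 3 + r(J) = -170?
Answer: 1/80803 ≈ 1.2376e-5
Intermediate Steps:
r(J) = -173 (r(J) = -3 - 170 = -173)
1/(48*1687 + r(-3)) = 1/(48*1687 - 173) = 1/(80976 - 173) = 1/80803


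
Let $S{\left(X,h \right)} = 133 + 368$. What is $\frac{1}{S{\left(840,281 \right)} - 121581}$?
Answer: $- \frac{1}{121080} \approx -8.259 \cdot 10^{-6}$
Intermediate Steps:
$S{\left(X,h \right)} = 501$
$\frac{1}{S{\left(840,281 \right)} - 121581} = \frac{1}{501 - 121581} = \frac{1}{-121080} = - \frac{1}{121080}$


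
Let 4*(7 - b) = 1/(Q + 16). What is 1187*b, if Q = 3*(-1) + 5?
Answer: 597061/72 ≈ 8292.5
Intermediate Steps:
Q = 2 (Q = -3 + 5 = 2)
b = 503/72 (b = 7 - 1/(4*(2 + 16)) = 7 - ¼/18 = 7 - ¼*1/18 = 7 - 1/72 = 503/72 ≈ 6.9861)
1187*b = 1187*(503/72) = 597061/72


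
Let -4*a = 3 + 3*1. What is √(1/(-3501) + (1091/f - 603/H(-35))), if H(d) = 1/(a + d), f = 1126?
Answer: √9501404140631317/657021 ≈ 148.36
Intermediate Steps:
a = -3/2 (a = -(3 + 3*1)/4 = -(3 + 3)/4 = -¼*6 = -3/2 ≈ -1.5000)
H(d) = 1/(-3/2 + d)
√(1/(-3501) + (1091/f - 603/H(-35))) = √(1/(-3501) + (1091/1126 - 603/(2/(-3 + 2*(-35))))) = √(-1/3501 + (1091*(1/1126) - 603/(2/(-3 - 70)))) = √(-1/3501 + (1091/1126 - 603/(2/(-73)))) = √(-1/3501 + (1091/1126 - 603/(2*(-1/73)))) = √(-1/3501 + (1091/1126 - 603/(-2/73))) = √(-1/3501 + (1091/1126 - 603*(-73/2))) = √(-1/3501 + (1091/1126 + 44019/2)) = √(-1/3501 + 12391894/563) = √(43384020331/1971063) = √9501404140631317/657021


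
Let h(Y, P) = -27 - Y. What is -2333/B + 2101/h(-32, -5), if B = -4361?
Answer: 9174126/21805 ≈ 420.73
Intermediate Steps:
-2333/B + 2101/h(-32, -5) = -2333/(-4361) + 2101/(-27 - 1*(-32)) = -2333*(-1/4361) + 2101/(-27 + 32) = 2333/4361 + 2101/5 = 9174126/21805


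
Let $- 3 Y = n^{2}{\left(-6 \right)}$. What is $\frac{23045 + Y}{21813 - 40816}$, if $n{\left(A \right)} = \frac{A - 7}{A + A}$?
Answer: $- \frac{9955271}{8209296} \approx -1.2127$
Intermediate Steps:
$n{\left(A \right)} = \frac{-7 + A}{2 A}$
$Y = - \frac{169}{432}$ ($Y = - \frac{\left(\frac{-7 - 6}{2 \left(-6\right)}\right)^{2}}{3} = - \frac{\left(\frac{1}{2} \left(- \frac{1}{6}\right) \left(-13\right)\right)^{2}}{3} = - \frac{\left(\frac{13}{12}\right)^{2}}{3} = \left(- \frac{1}{3}\right) \frac{169}{144} = - \frac{169}{432} \approx -0.3912$)
$\frac{23045 + Y}{21813 - 40816} = \frac{23045 - \frac{169}{432}}{21813 - 40816} = \frac{9955271}{432 \left(-19003\right)} = \frac{9955271}{432} \left(- \frac{1}{19003}\right) = - \frac{9955271}{8209296}$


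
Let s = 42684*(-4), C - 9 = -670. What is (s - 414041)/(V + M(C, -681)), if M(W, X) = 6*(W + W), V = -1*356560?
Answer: 584777/364492 ≈ 1.6044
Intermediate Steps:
C = -661 (C = 9 - 670 = -661)
s = -170736
V = -356560
M(W, X) = 12*W (M(W, X) = 6*(2*W) = 12*W)
(s - 414041)/(V + M(C, -681)) = (-170736 - 414041)/(-356560 + 12*(-661)) = -584777/(-356560 - 7932) = -584777/(-364492) = -584777*(-1/364492) = 584777/364492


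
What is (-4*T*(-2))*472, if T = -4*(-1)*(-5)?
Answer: -75520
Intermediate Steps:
T = -20 (T = 4*(-5) = -20)
(-4*T*(-2))*472 = (-4*(-20)*(-2))*472 = (80*(-2))*472 = -160*472 = -75520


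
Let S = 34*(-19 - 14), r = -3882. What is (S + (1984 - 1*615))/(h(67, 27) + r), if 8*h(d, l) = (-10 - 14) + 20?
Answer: -494/7765 ≈ -0.063619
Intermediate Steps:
h(d, l) = -1/2 (h(d, l) = ((-10 - 14) + 20)/8 = (-24 + 20)/8 = (1/8)*(-4) = -1/2)
S = -1122 (S = 34*(-33) = -1122)
(S + (1984 - 1*615))/(h(67, 27) + r) = (-1122 + (1984 - 1*615))/(-1/2 - 3882) = (-1122 + (1984 - 615))/(-7765/2) = (-1122 + 1369)*(-2/7765) = 247*(-2/7765) = -494/7765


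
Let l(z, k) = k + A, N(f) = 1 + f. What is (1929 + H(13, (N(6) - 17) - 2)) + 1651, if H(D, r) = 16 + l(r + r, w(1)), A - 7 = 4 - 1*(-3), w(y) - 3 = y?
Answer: 3614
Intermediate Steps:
w(y) = 3 + y
A = 14 (A = 7 + (4 - 1*(-3)) = 7 + (4 + 3) = 7 + 7 = 14)
l(z, k) = 14 + k (l(z, k) = k + 14 = 14 + k)
H(D, r) = 34 (H(D, r) = 16 + (14 + (3 + 1)) = 16 + (14 + 4) = 16 + 18 = 34)
(1929 + H(13, (N(6) - 17) - 2)) + 1651 = (1929 + 34) + 1651 = 1963 + 1651 = 3614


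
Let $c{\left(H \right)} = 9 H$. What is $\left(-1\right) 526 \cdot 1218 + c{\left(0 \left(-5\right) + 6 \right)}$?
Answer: $-640614$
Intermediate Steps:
$\left(-1\right) 526 \cdot 1218 + c{\left(0 \left(-5\right) + 6 \right)} = \left(-1\right) 526 \cdot 1218 + 9 \left(0 \left(-5\right) + 6\right) = \left(-526\right) 1218 + 9 \left(0 + 6\right) = -640668 + 9 \cdot 6 = -640668 + 54 = -640614$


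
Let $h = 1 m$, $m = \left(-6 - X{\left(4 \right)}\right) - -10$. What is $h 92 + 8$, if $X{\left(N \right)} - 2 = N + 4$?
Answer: $-544$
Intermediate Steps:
$X{\left(N \right)} = 6 + N$ ($X{\left(N \right)} = 2 + \left(N + 4\right) = 2 + \left(4 + N\right) = 6 + N$)
$m = -6$ ($m = \left(-6 - \left(6 + 4\right)\right) - -10 = \left(-6 - 10\right) + 10 = -16 + 10 = -6$)
$h = -6$ ($h = 1 \left(-6\right) = -6$)
$h 92 + 8 = \left(-6\right) 92 + 8 = -552 + 8 = -544$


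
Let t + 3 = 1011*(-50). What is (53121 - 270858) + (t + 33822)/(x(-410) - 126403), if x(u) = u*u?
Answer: -1008777380/4633 ≈ -2.1774e+5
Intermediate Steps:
x(u) = u²
t = -50553 (t = -3 + 1011*(-50) = -3 - 50550 = -50553)
(53121 - 270858) + (t + 33822)/(x(-410) - 126403) = (53121 - 270858) + (-50553 + 33822)/((-410)² - 126403) = -217737 - 16731/(168100 - 126403) = -217737 - 16731/41697 = -217737 - 16731*1/41697 = -217737 - 1859/4633 = -1008777380/4633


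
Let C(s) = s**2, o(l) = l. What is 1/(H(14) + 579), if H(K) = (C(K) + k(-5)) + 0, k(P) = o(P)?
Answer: 1/770 ≈ 0.0012987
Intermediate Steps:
k(P) = P
H(K) = -5 + K**2 (H(K) = (K**2 - 5) + 0 = (-5 + K**2) + 0 = -5 + K**2)
1/(H(14) + 579) = 1/((-5 + 14**2) + 579) = 1/((-5 + 196) + 579) = 1/(191 + 579) = 1/770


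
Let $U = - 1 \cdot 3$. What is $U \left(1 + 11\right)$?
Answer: $-36$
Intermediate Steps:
$U = -3$ ($U = \left(-1\right) 3 = -3$)
$U \left(1 + 11\right) = - 3 \left(1 + 11\right) = \left(-3\right) 12 = -36$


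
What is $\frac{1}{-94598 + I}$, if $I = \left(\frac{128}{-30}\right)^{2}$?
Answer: $- \frac{225}{21280454} \approx -1.0573 \cdot 10^{-5}$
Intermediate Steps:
$I = \frac{4096}{225}$ ($I = \left(128 \left(- \frac{1}{30}\right)\right)^{2} = \left(- \frac{64}{15}\right)^{2} = \frac{4096}{225} \approx 18.204$)
$\frac{1}{-94598 + I} = \frac{1}{-94598 + \frac{4096}{225}} = \frac{1}{- \frac{21280454}{225}} = - \frac{225}{21280454}$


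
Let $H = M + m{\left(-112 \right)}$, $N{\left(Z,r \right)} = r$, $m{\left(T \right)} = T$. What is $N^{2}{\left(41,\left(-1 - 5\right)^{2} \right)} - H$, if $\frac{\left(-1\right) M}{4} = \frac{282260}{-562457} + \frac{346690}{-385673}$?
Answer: $\frac{304214232700648}{216924478561} \approx 1402.4$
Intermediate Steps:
$M = \frac{1215433113240}{216924478561}$ ($M = - 4 \left(\frac{282260}{-562457} + \frac{346690}{-385673}\right) = - 4 \left(282260 \left(- \frac{1}{562457}\right) + 346690 \left(- \frac{1}{385673}\right)\right) = - 4 \left(- \frac{282260}{562457} - \frac{346690}{385673}\right) = \left(-4\right) \left(- \frac{303858278310}{216924478561}\right) = \frac{1215433113240}{216924478561} \approx 5.603$)
$H = - \frac{23080108485592}{216924478561}$ ($H = \frac{1215433113240}{216924478561} - 112 = - \frac{23080108485592}{216924478561} \approx -106.4$)
$N^{2}{\left(41,\left(-1 - 5\right)^{2} \right)} - H = \left(\left(-1 - 5\right)^{2}\right)^{2} - - \frac{23080108485592}{216924478561} = \left(\left(-6\right)^{2}\right)^{2} + \frac{23080108485592}{216924478561} = 36^{2} + \frac{23080108485592}{216924478561} = 1296 + \frac{23080108485592}{216924478561} = \frac{304214232700648}{216924478561}$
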